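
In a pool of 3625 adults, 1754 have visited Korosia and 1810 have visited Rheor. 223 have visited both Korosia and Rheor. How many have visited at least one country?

3341

Using inclusion–exclusion:
N(≥1) = 1754 + 1810 − 223 = 3341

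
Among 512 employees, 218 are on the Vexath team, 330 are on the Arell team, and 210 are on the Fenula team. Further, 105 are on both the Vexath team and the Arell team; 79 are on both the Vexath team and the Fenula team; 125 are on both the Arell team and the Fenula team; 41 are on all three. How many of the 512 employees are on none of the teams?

22

By inclusion–exclusion:
N(≥1) = 218 + 330 + 210 − 105 − 79 − 125 + 41 = 490
None: 512 − 490 = 22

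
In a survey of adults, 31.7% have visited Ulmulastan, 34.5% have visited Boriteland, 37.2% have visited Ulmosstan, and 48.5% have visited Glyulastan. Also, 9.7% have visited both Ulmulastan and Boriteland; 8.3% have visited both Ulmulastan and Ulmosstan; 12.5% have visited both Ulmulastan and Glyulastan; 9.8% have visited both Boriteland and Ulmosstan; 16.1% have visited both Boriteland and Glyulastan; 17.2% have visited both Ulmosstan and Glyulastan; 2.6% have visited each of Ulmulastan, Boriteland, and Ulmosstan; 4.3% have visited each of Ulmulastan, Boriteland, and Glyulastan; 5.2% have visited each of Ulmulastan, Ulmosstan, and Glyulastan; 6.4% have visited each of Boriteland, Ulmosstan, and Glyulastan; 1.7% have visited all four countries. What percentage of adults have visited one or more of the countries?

Inclusion–exclusion gives
P(≥1) = 31.7 + 34.5 + 37.2 + 48.5 − 9.7 − 8.3 − 12.5 − 9.8 − 16.1 − 17.2 + 2.6 + 4.3 + 5.2 + 6.4 − 1.7 = 95.1%

95.1%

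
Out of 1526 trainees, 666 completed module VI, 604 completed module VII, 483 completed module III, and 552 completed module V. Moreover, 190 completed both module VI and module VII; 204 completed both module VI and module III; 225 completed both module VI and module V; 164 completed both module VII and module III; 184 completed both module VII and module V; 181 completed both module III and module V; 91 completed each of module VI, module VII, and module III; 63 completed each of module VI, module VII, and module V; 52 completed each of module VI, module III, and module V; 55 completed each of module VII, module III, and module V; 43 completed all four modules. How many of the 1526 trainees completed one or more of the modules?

By inclusion–exclusion:
|union| = 666 + 604 + 483 + 552 − 190 − 204 − 225 − 164 − 184 − 181 + 91 + 63 + 52 + 55 − 43 = 1375

1375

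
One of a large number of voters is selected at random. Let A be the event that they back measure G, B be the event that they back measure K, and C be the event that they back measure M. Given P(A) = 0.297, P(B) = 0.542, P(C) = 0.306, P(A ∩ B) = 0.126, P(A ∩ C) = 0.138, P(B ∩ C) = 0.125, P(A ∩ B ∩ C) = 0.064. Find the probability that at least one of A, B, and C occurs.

0.820

P(A ∪ B ∪ C) = 0.297 + 0.542 + 0.306 − 0.126 − 0.138 − 0.125 + 0.064 = 0.820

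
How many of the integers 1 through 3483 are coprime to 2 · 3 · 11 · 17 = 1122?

By inclusion–exclusion:
⌊3483/2⌋ + ⌊3483/3⌋ + ⌊3483/11⌋ + ⌊3483/17⌋ − ⌊3483/6⌋ − ⌊3483/22⌋ − ⌊3483/34⌋ − ⌊3483/33⌋ − ⌊3483/51⌋ − ⌊3483/187⌋ + ⌊3483/66⌋ + ⌊3483/102⌋ + ⌊3483/374⌋ + ⌊3483/561⌋ − ⌊3483/1122⌋ = 1741 + 1161 + 316 + 204 − 580 − 158 − 102 − 105 − 68 − 18 + 52 + 34 + 9 + 6 − 3 = 2489
3483 − 2489 = 994

994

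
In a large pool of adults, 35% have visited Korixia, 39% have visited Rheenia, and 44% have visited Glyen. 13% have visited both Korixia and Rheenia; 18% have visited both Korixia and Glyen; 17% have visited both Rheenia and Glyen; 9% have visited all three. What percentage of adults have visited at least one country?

79%

By inclusion–exclusion:
P(at least one) = 35 + 39 + 44 − 13 − 18 − 17 + 9 = 79%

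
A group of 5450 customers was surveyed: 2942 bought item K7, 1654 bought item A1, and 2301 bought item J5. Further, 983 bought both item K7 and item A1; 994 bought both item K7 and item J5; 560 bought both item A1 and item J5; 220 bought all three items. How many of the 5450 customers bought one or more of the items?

4580

Apply inclusion-exclusion:
|at least one| = 2942 + 1654 + 2301 − 983 − 994 − 560 + 220 = 4580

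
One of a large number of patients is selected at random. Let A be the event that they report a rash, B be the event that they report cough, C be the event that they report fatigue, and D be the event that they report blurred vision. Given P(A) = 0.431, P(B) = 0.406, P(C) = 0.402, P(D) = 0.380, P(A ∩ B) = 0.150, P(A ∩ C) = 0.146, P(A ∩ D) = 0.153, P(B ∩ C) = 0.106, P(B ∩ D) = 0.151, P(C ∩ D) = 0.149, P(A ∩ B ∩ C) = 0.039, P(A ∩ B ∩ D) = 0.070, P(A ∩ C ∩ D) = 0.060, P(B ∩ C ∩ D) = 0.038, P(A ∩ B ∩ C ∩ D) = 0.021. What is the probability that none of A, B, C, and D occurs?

0.050

P(A ∪ B ∪ C ∪ D) = 0.431 + 0.406 + 0.402 + 0.380 − 0.150 − 0.146 − 0.153 − 0.106 − 0.151 − 0.149 + 0.039 + 0.070 + 0.060 + 0.038 − 0.021 = 0.950
P(none) = 1 − 0.950 = 0.050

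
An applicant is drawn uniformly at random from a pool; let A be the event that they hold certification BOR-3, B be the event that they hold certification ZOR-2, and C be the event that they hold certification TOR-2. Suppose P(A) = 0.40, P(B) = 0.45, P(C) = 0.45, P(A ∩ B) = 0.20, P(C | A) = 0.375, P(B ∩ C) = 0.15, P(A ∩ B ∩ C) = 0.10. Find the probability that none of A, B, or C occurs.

P(A ∩ C) = P(A)·P(C|A) = 0.40 × 0.375 = 0.15
Apply inclusion-exclusion:
P(A ∪ B ∪ C) = 0.40 + 0.45 + 0.45 − 0.20 − 0.15 − 0.15 + 0.10 = 0.90
P(none) = 1 − 0.90 = 0.10

0.10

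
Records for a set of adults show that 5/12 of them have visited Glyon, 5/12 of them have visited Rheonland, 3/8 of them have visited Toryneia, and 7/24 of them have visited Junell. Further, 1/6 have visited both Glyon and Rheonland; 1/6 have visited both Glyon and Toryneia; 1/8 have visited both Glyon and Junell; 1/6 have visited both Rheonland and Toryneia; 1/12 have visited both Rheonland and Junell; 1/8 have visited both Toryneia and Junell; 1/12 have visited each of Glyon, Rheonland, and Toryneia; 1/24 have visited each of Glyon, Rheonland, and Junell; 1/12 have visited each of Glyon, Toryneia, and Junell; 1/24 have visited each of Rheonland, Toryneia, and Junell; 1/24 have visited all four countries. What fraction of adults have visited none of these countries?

Using inclusion–exclusion:
P(union) = 5/12 + 5/12 + 3/8 + 7/24 − 1/6 − 1/6 − 1/8 − 1/6 − 1/12 − 1/8 + 1/12 + 1/24 + 1/12 + 1/24 − 1/24 = 7/8
P(none) = 1 − 7/8 = 1/8

1/8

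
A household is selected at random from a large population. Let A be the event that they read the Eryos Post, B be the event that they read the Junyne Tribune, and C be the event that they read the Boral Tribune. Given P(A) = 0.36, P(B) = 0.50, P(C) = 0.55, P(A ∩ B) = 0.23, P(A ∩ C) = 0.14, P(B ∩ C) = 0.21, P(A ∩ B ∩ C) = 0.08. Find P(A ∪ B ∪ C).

P(A ∪ B ∪ C) = 0.36 + 0.50 + 0.55 − 0.23 − 0.14 − 0.21 + 0.08 = 0.91

0.91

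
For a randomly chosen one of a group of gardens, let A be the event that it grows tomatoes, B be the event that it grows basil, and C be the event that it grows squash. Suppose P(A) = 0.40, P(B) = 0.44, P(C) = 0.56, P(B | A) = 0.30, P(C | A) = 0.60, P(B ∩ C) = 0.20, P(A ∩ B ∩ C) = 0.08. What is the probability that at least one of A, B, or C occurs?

0.92

P(A ∩ B) = P(A)·P(B|A) = 0.40 × 0.30 = 0.12
P(A ∩ C) = P(A)·P(C|A) = 0.40 × 0.60 = 0.24
P(A ∪ B ∪ C) = 0.40 + 0.44 + 0.56 − 0.12 − 0.24 − 0.20 + 0.08 = 0.92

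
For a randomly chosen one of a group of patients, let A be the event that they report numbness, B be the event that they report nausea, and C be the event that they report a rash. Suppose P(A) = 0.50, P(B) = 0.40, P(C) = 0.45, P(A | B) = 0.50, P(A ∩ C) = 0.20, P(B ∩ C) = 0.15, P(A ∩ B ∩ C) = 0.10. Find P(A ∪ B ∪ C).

P(A ∩ B) = P(B)·P(A|B) = 0.40 × 0.50 = 0.20
By inclusion–exclusion:
P(A ∪ B ∪ C) = 0.50 + 0.40 + 0.45 − 0.20 − 0.20 − 0.15 + 0.10 = 0.90

0.90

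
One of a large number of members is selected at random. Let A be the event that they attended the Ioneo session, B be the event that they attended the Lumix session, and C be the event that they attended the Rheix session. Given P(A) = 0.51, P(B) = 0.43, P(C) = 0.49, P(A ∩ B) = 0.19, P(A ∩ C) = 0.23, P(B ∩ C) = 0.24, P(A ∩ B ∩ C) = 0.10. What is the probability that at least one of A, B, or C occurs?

0.87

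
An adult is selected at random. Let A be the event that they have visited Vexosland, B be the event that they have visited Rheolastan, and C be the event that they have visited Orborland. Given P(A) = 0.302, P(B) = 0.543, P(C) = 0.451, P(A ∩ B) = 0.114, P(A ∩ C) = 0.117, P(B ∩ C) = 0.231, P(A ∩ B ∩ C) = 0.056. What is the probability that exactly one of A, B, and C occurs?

P(exactly one) = 0.302 + 0.543 + 0.451 − 2·0.114 − 2·0.117 − 2·0.231 + 3·0.056 = 0.540

0.540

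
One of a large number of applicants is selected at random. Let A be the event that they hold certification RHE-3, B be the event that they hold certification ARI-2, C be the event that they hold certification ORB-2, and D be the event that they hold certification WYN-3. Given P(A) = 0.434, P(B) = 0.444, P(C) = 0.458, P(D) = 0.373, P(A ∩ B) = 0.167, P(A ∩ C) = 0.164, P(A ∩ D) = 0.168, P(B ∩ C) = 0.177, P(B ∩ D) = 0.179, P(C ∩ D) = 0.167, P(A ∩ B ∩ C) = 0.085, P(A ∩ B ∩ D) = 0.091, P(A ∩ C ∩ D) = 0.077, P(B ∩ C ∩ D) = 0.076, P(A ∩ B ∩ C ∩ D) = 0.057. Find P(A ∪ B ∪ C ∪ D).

By inclusion-exclusion,
P(A ∪ B ∪ C ∪ D) = 0.434 + 0.444 + 0.458 + 0.373 − 0.167 − 0.164 − 0.168 − 0.177 − 0.179 − 0.167 + 0.085 + 0.091 + 0.077 + 0.076 − 0.057 = 0.959

0.959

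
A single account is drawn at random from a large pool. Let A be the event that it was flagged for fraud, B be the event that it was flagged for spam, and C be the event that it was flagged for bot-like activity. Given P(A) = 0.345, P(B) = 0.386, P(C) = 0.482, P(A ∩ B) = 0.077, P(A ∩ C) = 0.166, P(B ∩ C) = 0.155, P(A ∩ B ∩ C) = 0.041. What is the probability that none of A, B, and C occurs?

By inclusion–exclusion:
P(A ∪ B ∪ C) = 0.345 + 0.386 + 0.482 − 0.077 − 0.166 − 0.155 + 0.041 = 0.856
P(none) = 1 − 0.856 = 0.144

0.144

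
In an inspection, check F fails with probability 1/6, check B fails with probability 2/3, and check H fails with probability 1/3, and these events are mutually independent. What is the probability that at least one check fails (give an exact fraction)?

22/27

Independence gives P(none) = ∏(1 − pᵢ).
P(none) = (1 − 1/6) × (1 − 2/3) × (1 − 1/3) = 5/6 × 1/3 × 2/3 = 5/27
P(at least one) = 1 − 5/27 = 22/27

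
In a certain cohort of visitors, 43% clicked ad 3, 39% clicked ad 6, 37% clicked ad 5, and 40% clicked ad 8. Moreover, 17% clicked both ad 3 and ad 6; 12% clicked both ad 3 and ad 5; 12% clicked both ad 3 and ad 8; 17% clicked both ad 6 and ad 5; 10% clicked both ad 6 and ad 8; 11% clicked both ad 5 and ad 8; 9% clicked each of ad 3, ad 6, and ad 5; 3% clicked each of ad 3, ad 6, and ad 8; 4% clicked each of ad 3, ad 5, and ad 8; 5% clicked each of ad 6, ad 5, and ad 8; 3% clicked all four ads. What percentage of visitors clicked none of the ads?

P(≥1) = 43 + 39 + 37 + 40 − 17 − 12 − 12 − 17 − 10 − 11 + 9 + 3 + 4 + 5 − 3 = 98%
P(none) = 100% − 98% = 2%

2%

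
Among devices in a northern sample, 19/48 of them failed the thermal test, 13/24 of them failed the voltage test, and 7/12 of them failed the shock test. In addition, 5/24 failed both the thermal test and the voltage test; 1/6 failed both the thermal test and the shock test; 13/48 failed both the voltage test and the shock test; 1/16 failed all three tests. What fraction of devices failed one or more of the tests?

Using inclusion–exclusion:
P(≥1) = 19/48 + 13/24 + 7/12 − 5/24 − 1/6 − 13/48 + 1/16 = 15/16

15/16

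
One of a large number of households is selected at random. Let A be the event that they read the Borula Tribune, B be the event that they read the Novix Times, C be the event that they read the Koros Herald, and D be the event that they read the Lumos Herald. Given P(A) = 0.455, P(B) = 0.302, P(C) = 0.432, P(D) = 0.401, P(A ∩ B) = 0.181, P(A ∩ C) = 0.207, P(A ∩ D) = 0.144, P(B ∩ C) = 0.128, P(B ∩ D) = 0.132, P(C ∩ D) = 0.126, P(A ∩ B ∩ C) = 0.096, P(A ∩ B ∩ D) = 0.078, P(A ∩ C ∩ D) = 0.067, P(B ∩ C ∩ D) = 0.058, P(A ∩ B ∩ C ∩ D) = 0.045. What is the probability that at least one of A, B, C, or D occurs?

0.926

Apply inclusion-exclusion:
P(A ∪ B ∪ C ∪ D) = 0.455 + 0.302 + 0.432 + 0.401 − 0.181 − 0.207 − 0.144 − 0.128 − 0.132 − 0.126 + 0.096 + 0.078 + 0.067 + 0.058 − 0.045 = 0.926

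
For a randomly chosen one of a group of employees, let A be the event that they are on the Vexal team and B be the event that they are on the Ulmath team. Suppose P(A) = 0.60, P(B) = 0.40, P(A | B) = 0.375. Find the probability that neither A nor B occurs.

P(A ∩ B) = P(B)·P(A|B) = 0.40 × 0.375 = 0.15
By inclusion–exclusion:
P(A ∪ B) = 0.60 + 0.40 − 0.15 = 0.85
P(none) = 1 − 0.85 = 0.15

0.15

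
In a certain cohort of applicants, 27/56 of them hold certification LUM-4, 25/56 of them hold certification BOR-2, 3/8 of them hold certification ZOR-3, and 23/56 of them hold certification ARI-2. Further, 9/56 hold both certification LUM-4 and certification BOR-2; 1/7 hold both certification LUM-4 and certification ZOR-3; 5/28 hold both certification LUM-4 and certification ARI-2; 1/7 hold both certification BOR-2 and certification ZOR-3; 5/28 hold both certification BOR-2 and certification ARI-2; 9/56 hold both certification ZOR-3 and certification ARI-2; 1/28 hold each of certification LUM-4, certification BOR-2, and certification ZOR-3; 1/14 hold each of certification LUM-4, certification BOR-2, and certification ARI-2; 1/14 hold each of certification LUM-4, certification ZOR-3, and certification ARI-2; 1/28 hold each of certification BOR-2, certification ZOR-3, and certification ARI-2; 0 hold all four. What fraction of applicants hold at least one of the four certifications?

Inclusion–exclusion gives
P(≥1) = 27/56 + 25/56 + 3/8 + 23/56 − 9/56 − 1/7 − 5/28 − 1/7 − 5/28 − 9/56 + 1/28 + 1/14 + 1/14 + 1/28 − 0 = 27/28

27/28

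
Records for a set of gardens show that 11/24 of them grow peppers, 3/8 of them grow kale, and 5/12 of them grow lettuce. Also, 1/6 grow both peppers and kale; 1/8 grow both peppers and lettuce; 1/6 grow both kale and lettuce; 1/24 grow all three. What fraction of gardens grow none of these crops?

P(≥1) = 11/24 + 3/8 + 5/12 − 1/6 − 1/8 − 1/6 + 1/24 = 5/6
P(none) = 1 − 5/6 = 1/6

1/6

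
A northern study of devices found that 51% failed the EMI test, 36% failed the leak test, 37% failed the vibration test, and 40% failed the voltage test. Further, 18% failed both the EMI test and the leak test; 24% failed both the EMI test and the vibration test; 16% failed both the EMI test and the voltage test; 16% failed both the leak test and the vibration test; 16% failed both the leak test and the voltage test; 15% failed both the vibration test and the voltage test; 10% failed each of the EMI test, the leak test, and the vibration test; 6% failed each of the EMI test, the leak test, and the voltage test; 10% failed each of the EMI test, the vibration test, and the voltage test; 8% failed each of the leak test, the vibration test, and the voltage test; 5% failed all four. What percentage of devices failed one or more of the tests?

P(at least one) = 51 + 36 + 37 + 40 − 18 − 24 − 16 − 16 − 16 − 15 + 10 + 6 + 10 + 8 − 5 = 88%

88%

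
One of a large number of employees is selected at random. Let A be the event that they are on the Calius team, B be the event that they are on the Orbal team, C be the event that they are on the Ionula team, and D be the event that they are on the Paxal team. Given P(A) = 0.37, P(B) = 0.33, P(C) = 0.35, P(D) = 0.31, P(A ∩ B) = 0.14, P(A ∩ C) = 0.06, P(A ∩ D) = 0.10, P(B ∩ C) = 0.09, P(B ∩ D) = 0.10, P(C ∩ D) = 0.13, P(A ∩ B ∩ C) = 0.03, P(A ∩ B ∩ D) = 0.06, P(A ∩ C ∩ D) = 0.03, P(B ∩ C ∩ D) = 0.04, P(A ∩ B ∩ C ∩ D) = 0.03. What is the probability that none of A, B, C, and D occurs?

Apply inclusion-exclusion:
P(A ∪ B ∪ C ∪ D) = 0.37 + 0.33 + 0.35 + 0.31 − 0.14 − 0.06 − 0.10 − 0.09 − 0.10 − 0.13 + 0.03 + 0.06 + 0.03 + 0.04 − 0.03 = 0.87
P(none) = 1 − 0.87 = 0.13

0.13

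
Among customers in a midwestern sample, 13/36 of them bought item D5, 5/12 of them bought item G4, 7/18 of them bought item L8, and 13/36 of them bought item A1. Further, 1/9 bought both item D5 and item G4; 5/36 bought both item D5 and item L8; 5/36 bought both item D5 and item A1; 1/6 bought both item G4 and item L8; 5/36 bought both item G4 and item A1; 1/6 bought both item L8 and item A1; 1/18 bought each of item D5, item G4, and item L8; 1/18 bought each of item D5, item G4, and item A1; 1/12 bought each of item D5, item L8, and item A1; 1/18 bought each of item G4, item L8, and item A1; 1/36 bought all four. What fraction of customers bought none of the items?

P(union) = 13/36 + 5/12 + 7/18 + 13/36 − 1/9 − 5/36 − 5/36 − 1/6 − 5/36 − 1/6 + 1/18 + 1/18 + 1/12 + 1/18 − 1/36 = 8/9
P(none) = 1 − 8/9 = 1/9

1/9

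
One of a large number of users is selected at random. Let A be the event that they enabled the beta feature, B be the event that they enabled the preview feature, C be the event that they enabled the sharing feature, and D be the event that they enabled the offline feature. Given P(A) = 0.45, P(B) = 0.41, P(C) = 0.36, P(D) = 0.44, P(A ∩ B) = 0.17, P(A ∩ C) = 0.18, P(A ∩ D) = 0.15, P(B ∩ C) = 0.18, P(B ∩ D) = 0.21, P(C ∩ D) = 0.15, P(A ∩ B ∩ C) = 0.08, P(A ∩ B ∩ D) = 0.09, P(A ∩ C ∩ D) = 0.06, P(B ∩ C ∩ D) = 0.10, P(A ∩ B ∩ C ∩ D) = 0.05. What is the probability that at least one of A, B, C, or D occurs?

Using inclusion–exclusion:
P(A ∪ B ∪ C ∪ D) = 0.45 + 0.41 + 0.36 + 0.44 − 0.17 − 0.18 − 0.15 − 0.18 − 0.21 − 0.15 + 0.08 + 0.09 + 0.06 + 0.10 − 0.05 = 0.90

0.90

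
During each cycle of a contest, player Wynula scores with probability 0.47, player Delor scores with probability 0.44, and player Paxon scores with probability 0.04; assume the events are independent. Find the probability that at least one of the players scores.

P(none) = (1 − 0.47) × (1 − 0.44) × (1 − 0.04) = 0.53 × 0.56 × 0.96 = 0.284928
P(at least one) = 1 − 0.284928 = 0.715072

0.715072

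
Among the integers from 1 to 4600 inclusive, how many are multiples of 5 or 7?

Inclusion–exclusion gives
920 + 657 − 131 = 1446

1446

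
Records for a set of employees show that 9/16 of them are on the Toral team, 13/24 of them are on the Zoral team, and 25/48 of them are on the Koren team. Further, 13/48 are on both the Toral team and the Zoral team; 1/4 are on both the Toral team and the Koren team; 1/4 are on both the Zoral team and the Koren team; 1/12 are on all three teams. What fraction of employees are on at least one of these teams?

15/16

Using inclusion–exclusion:
P(union) = 9/16 + 13/24 + 25/48 − 13/48 − 1/4 − 1/4 + 1/12 = 15/16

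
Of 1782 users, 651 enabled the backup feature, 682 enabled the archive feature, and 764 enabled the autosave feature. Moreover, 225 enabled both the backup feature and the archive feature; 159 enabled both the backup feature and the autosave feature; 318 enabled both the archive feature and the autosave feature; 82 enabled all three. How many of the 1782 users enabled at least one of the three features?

1477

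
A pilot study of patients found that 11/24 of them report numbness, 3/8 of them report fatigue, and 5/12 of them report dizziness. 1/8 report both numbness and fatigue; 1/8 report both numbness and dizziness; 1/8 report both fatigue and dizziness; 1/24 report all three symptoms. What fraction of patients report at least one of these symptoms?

11/12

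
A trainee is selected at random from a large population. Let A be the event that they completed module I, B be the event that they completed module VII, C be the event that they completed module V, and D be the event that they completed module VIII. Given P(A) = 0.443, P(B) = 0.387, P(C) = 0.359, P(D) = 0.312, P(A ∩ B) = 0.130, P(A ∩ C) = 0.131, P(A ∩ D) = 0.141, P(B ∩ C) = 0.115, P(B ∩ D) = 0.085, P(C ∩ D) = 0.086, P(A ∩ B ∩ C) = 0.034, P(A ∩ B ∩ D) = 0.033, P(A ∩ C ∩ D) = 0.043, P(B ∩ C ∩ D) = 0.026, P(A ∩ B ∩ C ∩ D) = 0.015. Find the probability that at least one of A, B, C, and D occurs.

P(A ∪ B ∪ C ∪ D) = 0.443 + 0.387 + 0.359 + 0.312 − 0.130 − 0.131 − 0.141 − 0.115 − 0.085 − 0.086 + 0.034 + 0.033 + 0.043 + 0.026 − 0.015 = 0.934

0.934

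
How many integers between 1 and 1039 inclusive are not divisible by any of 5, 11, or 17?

207 + 94 + 61 − 18 − 12 − 5 + 1 = 328
1039 − 328 = 711

711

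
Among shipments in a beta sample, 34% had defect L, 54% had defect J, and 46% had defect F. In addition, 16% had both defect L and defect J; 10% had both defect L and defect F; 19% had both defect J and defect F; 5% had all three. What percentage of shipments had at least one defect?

94%

Inclusion–exclusion gives
P(at least one) = 34 + 54 + 46 − 16 − 10 − 19 + 5 = 94%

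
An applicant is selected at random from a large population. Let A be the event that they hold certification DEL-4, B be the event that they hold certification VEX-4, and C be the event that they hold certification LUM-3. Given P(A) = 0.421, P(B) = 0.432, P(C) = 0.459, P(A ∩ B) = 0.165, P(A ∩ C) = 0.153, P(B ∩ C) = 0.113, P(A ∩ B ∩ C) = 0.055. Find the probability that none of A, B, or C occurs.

0.064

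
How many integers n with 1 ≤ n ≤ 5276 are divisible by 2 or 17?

2793

floor(5276/2) + floor(5276/17) − floor(5276/34) = 2638 + 310 − 155 = 2793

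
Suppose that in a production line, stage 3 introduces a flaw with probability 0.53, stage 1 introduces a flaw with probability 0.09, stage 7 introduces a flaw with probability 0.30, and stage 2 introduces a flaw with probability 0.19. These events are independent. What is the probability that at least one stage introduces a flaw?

0.7574941

P(none) = (1 − 0.53) × (1 − 0.09) × (1 − 0.30) × (1 − 0.19) = 0.47 × 0.91 × 0.70 × 0.81 = 0.2425059
P(at least one) = 1 − 0.2425059 = 0.7574941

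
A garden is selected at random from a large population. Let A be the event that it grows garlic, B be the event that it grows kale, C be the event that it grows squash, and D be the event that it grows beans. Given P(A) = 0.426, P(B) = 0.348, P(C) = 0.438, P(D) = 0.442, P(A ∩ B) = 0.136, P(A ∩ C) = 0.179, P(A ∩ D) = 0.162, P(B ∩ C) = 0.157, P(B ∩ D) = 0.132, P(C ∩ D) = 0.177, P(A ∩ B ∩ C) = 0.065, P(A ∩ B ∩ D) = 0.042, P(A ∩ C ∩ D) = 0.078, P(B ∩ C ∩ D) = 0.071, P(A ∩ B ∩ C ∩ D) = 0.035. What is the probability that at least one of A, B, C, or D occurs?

0.932

Using inclusion–exclusion:
P(A ∪ B ∪ C ∪ D) = 0.426 + 0.348 + 0.438 + 0.442 − 0.136 − 0.179 − 0.162 − 0.157 − 0.132 − 0.177 + 0.065 + 0.042 + 0.078 + 0.071 − 0.035 = 0.932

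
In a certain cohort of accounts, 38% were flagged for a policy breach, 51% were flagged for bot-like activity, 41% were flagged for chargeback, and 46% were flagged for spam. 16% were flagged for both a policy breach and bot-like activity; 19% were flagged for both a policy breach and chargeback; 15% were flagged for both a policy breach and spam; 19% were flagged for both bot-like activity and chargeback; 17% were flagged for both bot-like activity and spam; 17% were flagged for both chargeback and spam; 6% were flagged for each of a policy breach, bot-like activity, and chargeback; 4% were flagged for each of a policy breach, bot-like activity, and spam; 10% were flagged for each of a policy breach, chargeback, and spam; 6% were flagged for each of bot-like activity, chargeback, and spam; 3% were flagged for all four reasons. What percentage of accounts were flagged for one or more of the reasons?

96%

P(union) = 38 + 51 + 41 + 46 − 16 − 19 − 15 − 19 − 17 − 17 + 6 + 4 + 10 + 6 − 3 = 96%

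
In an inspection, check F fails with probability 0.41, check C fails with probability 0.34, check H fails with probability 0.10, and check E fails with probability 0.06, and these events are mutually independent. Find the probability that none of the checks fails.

0.3294324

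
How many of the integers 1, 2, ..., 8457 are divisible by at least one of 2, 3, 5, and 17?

floor(8457/2) + floor(8457/3) + floor(8457/5) + floor(8457/17) − floor(8457/6) − floor(8457/10) − floor(8457/34) − floor(8457/15) − floor(8457/51) − floor(8457/85) + floor(8457/30) + floor(8457/102) + floor(8457/170) + floor(8457/255) − floor(8457/510) = 4228 + 2819 + 1691 + 497 − 1409 − 845 − 248 − 563 − 165 − 99 + 281 + 82 + 49 + 33 − 16 = 6335

6335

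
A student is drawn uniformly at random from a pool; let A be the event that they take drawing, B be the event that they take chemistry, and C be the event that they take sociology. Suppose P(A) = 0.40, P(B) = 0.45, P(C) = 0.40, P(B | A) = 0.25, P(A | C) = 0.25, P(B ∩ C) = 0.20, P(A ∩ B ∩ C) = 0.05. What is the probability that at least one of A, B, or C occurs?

0.90

P(A ∩ B) = P(A)·P(B|A) = 0.40 × 0.25 = 0.10
P(A ∩ C) = P(C)·P(A|C) = 0.40 × 0.25 = 0.10
Inclusion–exclusion gives
P(A ∪ B ∪ C) = 0.40 + 0.45 + 0.40 − 0.10 − 0.10 − 0.20 + 0.05 = 0.90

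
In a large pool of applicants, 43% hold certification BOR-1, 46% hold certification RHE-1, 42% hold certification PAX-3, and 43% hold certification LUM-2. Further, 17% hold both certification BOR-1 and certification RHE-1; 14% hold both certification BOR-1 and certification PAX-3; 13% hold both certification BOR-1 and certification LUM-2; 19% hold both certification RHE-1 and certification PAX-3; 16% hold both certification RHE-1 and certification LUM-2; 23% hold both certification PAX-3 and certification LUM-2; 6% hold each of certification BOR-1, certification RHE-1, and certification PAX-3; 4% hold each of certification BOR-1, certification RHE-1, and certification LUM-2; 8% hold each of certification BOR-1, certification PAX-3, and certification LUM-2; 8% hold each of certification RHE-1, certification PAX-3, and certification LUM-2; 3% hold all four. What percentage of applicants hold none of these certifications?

By inclusion-exclusion,
P(≥1) = 43 + 46 + 42 + 43 − 17 − 14 − 13 − 19 − 16 − 23 + 6 + 4 + 8 + 8 − 3 = 95%
P(none) = 100% − 95% = 5%

5%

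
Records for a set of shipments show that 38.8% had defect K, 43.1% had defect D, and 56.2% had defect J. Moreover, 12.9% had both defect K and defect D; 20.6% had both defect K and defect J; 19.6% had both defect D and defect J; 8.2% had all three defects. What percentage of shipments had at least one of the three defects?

93.2%

By inclusion-exclusion,
P(union) = 38.8 + 43.1 + 56.2 − 12.9 − 20.6 − 19.6 + 8.2 = 93.2%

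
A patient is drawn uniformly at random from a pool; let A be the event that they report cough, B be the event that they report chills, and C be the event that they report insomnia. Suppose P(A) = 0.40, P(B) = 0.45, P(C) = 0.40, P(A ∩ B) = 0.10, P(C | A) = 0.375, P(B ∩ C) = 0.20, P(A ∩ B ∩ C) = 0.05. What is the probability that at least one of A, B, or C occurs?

0.85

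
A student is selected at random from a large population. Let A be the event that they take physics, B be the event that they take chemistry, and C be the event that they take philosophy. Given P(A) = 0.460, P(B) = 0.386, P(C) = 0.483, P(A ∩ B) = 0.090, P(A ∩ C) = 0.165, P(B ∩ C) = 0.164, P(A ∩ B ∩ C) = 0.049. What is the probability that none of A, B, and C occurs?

0.041

Inclusion–exclusion gives
P(A ∪ B ∪ C) = 0.460 + 0.386 + 0.483 − 0.090 − 0.165 − 0.164 + 0.049 = 0.959
P(none) = 1 − 0.959 = 0.041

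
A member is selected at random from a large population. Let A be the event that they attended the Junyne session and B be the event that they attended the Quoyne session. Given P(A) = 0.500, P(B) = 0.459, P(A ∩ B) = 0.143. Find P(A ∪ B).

0.816

By inclusion–exclusion:
P(A ∪ B) = 0.500 + 0.459 − 0.143 = 0.816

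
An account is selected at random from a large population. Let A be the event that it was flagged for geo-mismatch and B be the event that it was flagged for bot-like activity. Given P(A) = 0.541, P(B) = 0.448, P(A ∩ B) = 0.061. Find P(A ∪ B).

0.928

P(A ∪ B) = 0.541 + 0.448 − 0.061 = 0.928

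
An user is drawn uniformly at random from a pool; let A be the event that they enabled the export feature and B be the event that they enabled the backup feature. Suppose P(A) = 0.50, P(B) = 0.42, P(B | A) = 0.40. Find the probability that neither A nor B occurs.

P(A ∩ B) = P(A)·P(B|A) = 0.50 × 0.40 = 0.20
Apply inclusion-exclusion:
P(A ∪ B) = 0.50 + 0.42 − 0.20 = 0.72
P(none) = 1 − 0.72 = 0.28

0.28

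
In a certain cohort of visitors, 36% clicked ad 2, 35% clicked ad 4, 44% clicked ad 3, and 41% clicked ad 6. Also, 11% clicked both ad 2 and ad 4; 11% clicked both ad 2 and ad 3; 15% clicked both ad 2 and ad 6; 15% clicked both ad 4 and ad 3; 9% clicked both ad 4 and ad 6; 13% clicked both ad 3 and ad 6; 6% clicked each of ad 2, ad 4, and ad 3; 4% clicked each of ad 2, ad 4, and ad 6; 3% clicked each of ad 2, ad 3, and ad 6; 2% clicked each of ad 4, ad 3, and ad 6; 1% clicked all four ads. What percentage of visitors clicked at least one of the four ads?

P(union) = 36 + 35 + 44 + 41 − 11 − 11 − 15 − 15 − 9 − 13 + 6 + 4 + 3 + 2 − 1 = 96%

96%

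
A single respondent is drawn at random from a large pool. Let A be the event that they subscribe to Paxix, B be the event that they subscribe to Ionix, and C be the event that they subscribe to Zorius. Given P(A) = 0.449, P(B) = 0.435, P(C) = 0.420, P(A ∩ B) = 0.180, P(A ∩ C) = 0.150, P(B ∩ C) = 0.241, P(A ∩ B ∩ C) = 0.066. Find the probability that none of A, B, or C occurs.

Apply inclusion-exclusion:
P(A ∪ B ∪ C) = 0.449 + 0.435 + 0.420 − 0.180 − 0.150 − 0.241 + 0.066 = 0.799
P(none) = 1 − 0.799 = 0.201

0.201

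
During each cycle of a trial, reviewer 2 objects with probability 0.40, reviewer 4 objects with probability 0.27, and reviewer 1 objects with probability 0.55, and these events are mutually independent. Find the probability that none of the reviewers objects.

0.1971

P(none) = (1 − 0.40) × (1 − 0.27) × (1 − 0.55) = 0.60 × 0.73 × 0.45 = 0.1971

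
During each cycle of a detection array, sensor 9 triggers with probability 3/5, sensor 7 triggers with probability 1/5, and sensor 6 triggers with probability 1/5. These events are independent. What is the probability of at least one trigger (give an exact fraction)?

93/125

P(none) = (1 − 3/5) × (1 − 1/5) × (1 − 1/5) = 2/5 × 4/5 × 4/5 = 32/125
P(at least one) = 1 − 32/125 = 93/125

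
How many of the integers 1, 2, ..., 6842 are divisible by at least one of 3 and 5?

floor(6842/3) + floor(6842/5) − floor(6842/15) = 2280 + 1368 − 456 = 3192

3192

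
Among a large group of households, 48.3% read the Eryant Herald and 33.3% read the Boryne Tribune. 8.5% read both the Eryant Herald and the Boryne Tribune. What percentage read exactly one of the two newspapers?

64.6%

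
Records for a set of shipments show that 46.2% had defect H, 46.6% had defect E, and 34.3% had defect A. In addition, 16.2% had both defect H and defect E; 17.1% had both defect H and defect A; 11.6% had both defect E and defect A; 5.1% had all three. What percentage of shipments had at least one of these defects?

Using inclusion–exclusion:
P(at least one) = 46.2 + 46.6 + 34.3 − 16.2 − 17.1 − 11.6 + 5.1 = 87.3%

87.3%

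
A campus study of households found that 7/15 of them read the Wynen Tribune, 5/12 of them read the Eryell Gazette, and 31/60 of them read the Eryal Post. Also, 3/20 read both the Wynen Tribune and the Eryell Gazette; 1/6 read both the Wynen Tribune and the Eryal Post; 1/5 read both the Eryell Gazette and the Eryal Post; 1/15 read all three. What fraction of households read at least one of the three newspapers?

By inclusion-exclusion,
P(at least one) = 7/15 + 5/12 + 31/60 − 3/20 − 1/6 − 1/5 + 1/15 = 19/20

19/20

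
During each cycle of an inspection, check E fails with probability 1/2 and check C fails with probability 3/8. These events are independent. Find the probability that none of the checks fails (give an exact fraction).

P(none) = (1 − 1/2) × (1 − 3/8) = 1/2 × 5/8 = 5/16

5/16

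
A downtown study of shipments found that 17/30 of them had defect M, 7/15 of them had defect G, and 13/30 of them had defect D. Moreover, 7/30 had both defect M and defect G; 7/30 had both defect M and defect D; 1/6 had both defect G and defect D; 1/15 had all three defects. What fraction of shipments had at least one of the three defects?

9/10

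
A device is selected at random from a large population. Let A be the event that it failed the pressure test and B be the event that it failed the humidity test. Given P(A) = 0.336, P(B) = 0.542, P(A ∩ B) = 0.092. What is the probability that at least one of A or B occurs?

P(A ∪ B) = 0.336 + 0.542 − 0.092 = 0.786

0.786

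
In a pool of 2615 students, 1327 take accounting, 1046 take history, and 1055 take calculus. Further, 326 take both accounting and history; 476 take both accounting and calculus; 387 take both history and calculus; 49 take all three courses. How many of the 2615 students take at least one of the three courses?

Apply inclusion-exclusion:
|at least one| = 1327 + 1046 + 1055 − 326 − 476 − 387 + 49 = 2288

2288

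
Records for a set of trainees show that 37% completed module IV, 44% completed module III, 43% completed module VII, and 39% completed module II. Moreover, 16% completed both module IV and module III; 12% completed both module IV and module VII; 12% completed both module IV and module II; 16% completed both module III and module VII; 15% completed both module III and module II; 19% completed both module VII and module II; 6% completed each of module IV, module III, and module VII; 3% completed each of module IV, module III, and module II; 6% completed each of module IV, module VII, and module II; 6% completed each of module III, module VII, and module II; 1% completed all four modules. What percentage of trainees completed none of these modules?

Apply inclusion-exclusion:
P(union) = 37 + 44 + 43 + 39 − 16 − 12 − 12 − 16 − 15 − 19 + 6 + 3 + 6 + 6 − 1 = 93%
P(none) = 100% − 93% = 7%

7%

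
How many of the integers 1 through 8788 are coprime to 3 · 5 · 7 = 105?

Using inclusion–exclusion:
2929 + 1757 + 1255 − 585 − 418 − 251 + 83 = 4770
8788 − 4770 = 4018

4018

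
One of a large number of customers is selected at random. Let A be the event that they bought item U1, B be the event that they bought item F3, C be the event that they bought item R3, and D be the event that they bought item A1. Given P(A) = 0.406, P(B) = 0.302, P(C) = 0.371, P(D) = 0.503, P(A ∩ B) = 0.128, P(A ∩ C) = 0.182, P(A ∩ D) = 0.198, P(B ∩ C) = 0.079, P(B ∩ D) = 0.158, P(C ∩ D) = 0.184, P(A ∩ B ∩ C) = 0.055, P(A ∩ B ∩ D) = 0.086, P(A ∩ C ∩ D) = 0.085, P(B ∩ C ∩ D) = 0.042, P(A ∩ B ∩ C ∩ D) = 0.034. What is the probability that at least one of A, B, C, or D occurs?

Apply inclusion-exclusion:
P(A ∪ B ∪ C ∪ D) = 0.406 + 0.302 + 0.371 + 0.503 − 0.128 − 0.182 − 0.198 − 0.079 − 0.158 − 0.184 + 0.055 + 0.086 + 0.085 + 0.042 − 0.034 = 0.887

0.887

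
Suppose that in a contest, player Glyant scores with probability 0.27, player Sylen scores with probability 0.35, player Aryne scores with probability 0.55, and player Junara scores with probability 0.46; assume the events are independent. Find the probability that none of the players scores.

P(none) = (1 − 0.27) × (1 − 0.35) × (1 − 0.55) × (1 − 0.46) = 0.73 × 0.65 × 0.45 × 0.54 = 0.1153035

0.1153035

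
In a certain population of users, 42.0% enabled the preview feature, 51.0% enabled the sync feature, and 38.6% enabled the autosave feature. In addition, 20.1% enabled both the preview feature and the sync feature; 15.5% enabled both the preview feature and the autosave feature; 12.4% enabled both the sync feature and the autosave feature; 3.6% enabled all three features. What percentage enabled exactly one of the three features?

P(exactly one) = 42.0 + 51.0 + 38.6 − 2·20.1 − 2·15.5 − 2·12.4 + 3·3.6 = 46.4%

46.4%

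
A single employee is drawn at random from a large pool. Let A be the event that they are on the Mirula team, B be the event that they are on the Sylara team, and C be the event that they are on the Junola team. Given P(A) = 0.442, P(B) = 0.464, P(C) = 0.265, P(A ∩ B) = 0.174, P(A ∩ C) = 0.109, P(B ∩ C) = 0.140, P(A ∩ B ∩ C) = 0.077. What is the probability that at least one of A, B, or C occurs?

0.825

P(A ∪ B ∪ C) = 0.442 + 0.464 + 0.265 − 0.174 − 0.109 − 0.140 + 0.077 = 0.825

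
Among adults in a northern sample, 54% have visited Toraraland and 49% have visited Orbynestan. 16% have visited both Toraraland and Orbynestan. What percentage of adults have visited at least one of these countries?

87%

P(≥1) = 54 + 49 − 16 = 87%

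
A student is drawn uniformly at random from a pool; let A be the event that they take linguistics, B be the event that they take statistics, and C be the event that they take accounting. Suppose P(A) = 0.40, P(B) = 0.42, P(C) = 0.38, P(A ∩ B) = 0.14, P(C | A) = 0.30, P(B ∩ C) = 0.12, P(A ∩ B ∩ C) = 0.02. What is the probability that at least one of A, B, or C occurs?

0.84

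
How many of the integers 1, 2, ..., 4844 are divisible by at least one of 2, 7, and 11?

2957

floor(4844/2) + floor(4844/7) + floor(4844/11) − floor(4844/14) − floor(4844/22) − floor(4844/77) + floor(4844/154) = 2422 + 692 + 440 − 346 − 220 − 62 + 31 = 2957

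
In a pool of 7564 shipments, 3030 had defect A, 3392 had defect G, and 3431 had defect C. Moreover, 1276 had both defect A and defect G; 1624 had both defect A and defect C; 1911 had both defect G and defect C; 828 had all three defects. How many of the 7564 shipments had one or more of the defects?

By inclusion-exclusion,
N(≥1) = 3030 + 3392 + 3431 − 1276 − 1624 − 1911 + 828 = 5870

5870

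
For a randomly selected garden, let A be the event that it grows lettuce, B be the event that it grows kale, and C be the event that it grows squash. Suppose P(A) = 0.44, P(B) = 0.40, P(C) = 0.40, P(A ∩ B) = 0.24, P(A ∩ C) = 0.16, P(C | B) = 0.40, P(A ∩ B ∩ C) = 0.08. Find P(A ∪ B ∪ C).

P(B ∩ C) = P(B)·P(C|B) = 0.40 × 0.40 = 0.16
Using inclusion–exclusion:
P(A ∪ B ∪ C) = 0.44 + 0.40 + 0.40 − 0.24 − 0.16 − 0.16 + 0.08 = 0.76

0.76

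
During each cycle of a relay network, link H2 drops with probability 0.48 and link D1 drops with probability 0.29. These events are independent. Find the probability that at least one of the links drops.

P(none) = (1 − 0.48) × (1 − 0.29) = 0.52 × 0.71 = 0.3692
P(at least one) = 1 − 0.3692 = 0.6308

0.6308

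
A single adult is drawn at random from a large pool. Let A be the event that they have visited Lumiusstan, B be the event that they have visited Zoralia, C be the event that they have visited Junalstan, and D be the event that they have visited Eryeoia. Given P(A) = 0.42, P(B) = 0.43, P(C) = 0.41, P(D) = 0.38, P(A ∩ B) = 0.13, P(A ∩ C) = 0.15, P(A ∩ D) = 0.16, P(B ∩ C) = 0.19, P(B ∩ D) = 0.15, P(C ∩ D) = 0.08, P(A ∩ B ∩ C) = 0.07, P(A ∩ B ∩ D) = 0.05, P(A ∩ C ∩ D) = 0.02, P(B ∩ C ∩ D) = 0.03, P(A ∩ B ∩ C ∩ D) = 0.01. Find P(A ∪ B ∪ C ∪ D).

0.94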